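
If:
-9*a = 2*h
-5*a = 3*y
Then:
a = -3*y/5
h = 27*y/10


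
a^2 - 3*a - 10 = (a - 5)*(a + 2)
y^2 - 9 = (y - 3)*(y + 3)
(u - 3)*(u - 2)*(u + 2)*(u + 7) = u^4 + 4*u^3 - 25*u^2 - 16*u + 84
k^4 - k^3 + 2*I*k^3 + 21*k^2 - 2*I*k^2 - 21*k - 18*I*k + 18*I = (k - 1)*(k - 3*I)*(k - I)*(k + 6*I)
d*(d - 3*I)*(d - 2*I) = d^3 - 5*I*d^2 - 6*d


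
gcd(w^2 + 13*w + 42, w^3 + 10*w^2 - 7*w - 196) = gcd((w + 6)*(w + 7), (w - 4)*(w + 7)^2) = w + 7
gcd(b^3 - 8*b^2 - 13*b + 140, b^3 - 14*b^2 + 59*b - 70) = b^2 - 12*b + 35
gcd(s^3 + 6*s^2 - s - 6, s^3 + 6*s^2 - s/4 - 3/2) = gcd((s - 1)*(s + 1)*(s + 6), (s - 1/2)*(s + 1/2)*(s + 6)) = s + 6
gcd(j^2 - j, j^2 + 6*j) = j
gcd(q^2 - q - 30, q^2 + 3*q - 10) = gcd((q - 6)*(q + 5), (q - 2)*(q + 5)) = q + 5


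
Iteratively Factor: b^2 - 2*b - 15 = (b - 5)*(b + 3)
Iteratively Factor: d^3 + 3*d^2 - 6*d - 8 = (d + 4)*(d^2 - d - 2) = (d + 1)*(d + 4)*(d - 2)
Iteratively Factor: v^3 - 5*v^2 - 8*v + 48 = (v + 3)*(v^2 - 8*v + 16) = (v - 4)*(v + 3)*(v - 4)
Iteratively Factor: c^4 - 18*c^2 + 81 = (c + 3)*(c^3 - 3*c^2 - 9*c + 27) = (c - 3)*(c + 3)*(c^2 - 9) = (c - 3)^2*(c + 3)*(c + 3)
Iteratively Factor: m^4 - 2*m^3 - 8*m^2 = (m)*(m^3 - 2*m^2 - 8*m) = m*(m + 2)*(m^2 - 4*m) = m*(m - 4)*(m + 2)*(m)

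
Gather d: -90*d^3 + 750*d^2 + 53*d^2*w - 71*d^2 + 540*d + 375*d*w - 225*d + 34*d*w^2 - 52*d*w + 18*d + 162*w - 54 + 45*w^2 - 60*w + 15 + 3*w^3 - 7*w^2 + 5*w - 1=-90*d^3 + d^2*(53*w + 679) + d*(34*w^2 + 323*w + 333) + 3*w^3 + 38*w^2 + 107*w - 40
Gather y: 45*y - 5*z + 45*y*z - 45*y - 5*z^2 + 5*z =45*y*z - 5*z^2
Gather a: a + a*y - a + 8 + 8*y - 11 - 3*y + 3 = a*y + 5*y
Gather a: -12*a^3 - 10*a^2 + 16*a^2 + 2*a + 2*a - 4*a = -12*a^3 + 6*a^2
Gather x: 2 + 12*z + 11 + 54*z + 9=66*z + 22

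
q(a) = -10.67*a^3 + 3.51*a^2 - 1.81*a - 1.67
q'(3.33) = -333.39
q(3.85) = -565.51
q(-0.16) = -1.25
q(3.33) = -362.78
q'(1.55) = -67.83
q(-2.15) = 124.49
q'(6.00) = -1112.05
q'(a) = -32.01*a^2 + 7.02*a - 1.81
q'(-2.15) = -164.87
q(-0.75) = 6.16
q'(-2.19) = -170.71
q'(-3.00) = -310.96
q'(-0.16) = -3.75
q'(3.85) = -449.25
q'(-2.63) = -241.68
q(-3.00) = 323.44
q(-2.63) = 221.47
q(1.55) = -35.78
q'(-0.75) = -25.08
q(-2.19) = 131.20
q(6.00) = -2190.89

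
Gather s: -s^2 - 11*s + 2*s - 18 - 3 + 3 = -s^2 - 9*s - 18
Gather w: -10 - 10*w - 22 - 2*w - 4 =-12*w - 36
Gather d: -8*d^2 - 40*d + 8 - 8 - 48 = -8*d^2 - 40*d - 48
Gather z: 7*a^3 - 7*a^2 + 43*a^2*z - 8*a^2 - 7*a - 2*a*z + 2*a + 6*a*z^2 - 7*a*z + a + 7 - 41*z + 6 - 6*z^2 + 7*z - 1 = 7*a^3 - 15*a^2 - 4*a + z^2*(6*a - 6) + z*(43*a^2 - 9*a - 34) + 12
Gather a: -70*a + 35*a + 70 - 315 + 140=-35*a - 105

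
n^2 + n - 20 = (n - 4)*(n + 5)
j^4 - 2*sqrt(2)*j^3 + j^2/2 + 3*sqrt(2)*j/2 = j*(j - 3*sqrt(2)/2)*(j - sqrt(2))*(j + sqrt(2)/2)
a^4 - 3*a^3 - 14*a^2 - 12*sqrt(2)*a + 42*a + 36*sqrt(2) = (a - 3)*(a - 3*sqrt(2))*(a + sqrt(2))*(a + 2*sqrt(2))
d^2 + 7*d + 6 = (d + 1)*(d + 6)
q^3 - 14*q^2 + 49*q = q*(q - 7)^2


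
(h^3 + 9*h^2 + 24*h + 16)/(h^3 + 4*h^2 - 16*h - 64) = (h + 1)/(h - 4)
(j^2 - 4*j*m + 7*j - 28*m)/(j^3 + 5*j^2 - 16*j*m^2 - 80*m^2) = (j + 7)/(j^2 + 4*j*m + 5*j + 20*m)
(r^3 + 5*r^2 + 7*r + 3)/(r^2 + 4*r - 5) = (r^3 + 5*r^2 + 7*r + 3)/(r^2 + 4*r - 5)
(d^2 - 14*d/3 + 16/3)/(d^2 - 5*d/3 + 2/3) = (3*d^2 - 14*d + 16)/(3*d^2 - 5*d + 2)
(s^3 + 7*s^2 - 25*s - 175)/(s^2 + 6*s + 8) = (s^3 + 7*s^2 - 25*s - 175)/(s^2 + 6*s + 8)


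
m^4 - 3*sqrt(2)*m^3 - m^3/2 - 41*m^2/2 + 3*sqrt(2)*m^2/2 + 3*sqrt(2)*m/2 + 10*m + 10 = (m - 1)*(m + 1/2)*(m - 5*sqrt(2))*(m + 2*sqrt(2))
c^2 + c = c*(c + 1)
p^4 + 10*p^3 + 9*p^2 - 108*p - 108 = (p - 3)*(p + 1)*(p + 6)^2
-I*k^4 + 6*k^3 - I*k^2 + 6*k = k*(k - I)*(k + 6*I)*(-I*k + 1)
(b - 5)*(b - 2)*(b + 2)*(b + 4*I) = b^4 - 5*b^3 + 4*I*b^3 - 4*b^2 - 20*I*b^2 + 20*b - 16*I*b + 80*I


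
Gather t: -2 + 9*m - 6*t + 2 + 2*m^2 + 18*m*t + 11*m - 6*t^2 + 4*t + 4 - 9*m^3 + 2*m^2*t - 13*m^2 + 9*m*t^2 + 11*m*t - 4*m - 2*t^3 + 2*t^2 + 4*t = -9*m^3 - 11*m^2 + 16*m - 2*t^3 + t^2*(9*m - 4) + t*(2*m^2 + 29*m + 2) + 4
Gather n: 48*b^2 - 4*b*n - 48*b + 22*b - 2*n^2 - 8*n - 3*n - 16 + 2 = 48*b^2 - 26*b - 2*n^2 + n*(-4*b - 11) - 14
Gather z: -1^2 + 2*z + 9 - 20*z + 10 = 18 - 18*z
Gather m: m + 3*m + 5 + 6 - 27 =4*m - 16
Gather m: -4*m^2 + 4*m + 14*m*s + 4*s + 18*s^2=-4*m^2 + m*(14*s + 4) + 18*s^2 + 4*s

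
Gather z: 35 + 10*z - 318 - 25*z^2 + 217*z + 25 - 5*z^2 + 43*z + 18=-30*z^2 + 270*z - 240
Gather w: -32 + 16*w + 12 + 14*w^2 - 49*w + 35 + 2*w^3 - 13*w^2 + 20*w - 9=2*w^3 + w^2 - 13*w + 6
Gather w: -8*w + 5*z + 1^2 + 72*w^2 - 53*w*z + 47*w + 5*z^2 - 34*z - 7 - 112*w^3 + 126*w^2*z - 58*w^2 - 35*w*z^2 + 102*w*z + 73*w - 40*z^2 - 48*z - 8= -112*w^3 + w^2*(126*z + 14) + w*(-35*z^2 + 49*z + 112) - 35*z^2 - 77*z - 14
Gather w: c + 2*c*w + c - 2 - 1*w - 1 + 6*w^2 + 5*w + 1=2*c + 6*w^2 + w*(2*c + 4) - 2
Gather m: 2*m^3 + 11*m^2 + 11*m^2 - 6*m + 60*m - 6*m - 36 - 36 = 2*m^3 + 22*m^2 + 48*m - 72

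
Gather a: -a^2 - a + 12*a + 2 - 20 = -a^2 + 11*a - 18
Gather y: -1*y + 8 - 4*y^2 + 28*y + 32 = -4*y^2 + 27*y + 40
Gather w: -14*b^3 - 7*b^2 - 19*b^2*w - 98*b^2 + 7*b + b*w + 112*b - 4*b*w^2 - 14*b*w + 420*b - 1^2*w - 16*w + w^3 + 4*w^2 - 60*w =-14*b^3 - 105*b^2 + 539*b + w^3 + w^2*(4 - 4*b) + w*(-19*b^2 - 13*b - 77)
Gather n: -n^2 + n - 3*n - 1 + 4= -n^2 - 2*n + 3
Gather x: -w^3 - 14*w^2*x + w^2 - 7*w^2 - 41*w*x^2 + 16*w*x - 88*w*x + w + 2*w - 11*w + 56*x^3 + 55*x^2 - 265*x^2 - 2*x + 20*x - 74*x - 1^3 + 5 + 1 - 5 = -w^3 - 6*w^2 - 8*w + 56*x^3 + x^2*(-41*w - 210) + x*(-14*w^2 - 72*w - 56)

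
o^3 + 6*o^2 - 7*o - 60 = (o - 3)*(o + 4)*(o + 5)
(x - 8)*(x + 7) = x^2 - x - 56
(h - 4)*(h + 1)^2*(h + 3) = h^4 + h^3 - 13*h^2 - 25*h - 12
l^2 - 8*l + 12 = (l - 6)*(l - 2)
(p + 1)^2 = p^2 + 2*p + 1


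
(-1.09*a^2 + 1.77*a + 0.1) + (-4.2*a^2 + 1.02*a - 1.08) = -5.29*a^2 + 2.79*a - 0.98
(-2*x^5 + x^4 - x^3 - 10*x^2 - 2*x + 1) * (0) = 0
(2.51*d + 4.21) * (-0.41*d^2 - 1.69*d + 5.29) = -1.0291*d^3 - 5.968*d^2 + 6.163*d + 22.2709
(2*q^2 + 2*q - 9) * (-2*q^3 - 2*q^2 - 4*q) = -4*q^5 - 8*q^4 + 6*q^3 + 10*q^2 + 36*q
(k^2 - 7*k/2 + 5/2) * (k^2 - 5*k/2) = k^4 - 6*k^3 + 45*k^2/4 - 25*k/4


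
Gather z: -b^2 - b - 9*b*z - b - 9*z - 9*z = -b^2 - 2*b + z*(-9*b - 18)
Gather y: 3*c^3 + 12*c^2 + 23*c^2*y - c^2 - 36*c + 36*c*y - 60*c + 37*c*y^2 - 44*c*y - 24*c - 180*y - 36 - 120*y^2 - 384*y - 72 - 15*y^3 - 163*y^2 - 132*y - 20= 3*c^3 + 11*c^2 - 120*c - 15*y^3 + y^2*(37*c - 283) + y*(23*c^2 - 8*c - 696) - 128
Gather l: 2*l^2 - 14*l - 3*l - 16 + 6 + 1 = 2*l^2 - 17*l - 9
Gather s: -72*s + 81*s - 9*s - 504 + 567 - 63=0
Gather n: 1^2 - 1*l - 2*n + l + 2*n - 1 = 0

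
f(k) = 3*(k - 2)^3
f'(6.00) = 144.00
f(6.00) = 192.00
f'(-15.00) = 2601.00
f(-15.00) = -14739.00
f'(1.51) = 2.16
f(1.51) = -0.35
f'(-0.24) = 45.16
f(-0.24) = -33.72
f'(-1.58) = 115.35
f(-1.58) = -137.65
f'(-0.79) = 70.06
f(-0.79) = -65.15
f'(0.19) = 29.48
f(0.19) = -17.79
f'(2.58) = 3.03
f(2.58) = 0.59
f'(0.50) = 20.25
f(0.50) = -10.12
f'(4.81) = 71.06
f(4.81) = 66.56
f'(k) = 9*(k - 2)^2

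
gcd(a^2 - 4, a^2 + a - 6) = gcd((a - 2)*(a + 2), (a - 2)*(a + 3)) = a - 2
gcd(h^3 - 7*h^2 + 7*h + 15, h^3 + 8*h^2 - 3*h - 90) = h - 3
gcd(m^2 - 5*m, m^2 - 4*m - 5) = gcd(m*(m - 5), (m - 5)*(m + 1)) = m - 5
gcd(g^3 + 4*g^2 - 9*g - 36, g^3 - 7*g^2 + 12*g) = g - 3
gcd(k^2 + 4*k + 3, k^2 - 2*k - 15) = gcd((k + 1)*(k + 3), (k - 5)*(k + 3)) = k + 3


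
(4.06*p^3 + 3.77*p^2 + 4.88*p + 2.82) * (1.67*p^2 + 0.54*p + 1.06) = 6.7802*p^5 + 8.4883*p^4 + 14.489*p^3 + 11.3408*p^2 + 6.6956*p + 2.9892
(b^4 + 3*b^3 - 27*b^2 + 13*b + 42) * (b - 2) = b^5 + b^4 - 33*b^3 + 67*b^2 + 16*b - 84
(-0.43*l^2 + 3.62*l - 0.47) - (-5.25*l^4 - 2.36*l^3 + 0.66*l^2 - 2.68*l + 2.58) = 5.25*l^4 + 2.36*l^3 - 1.09*l^2 + 6.3*l - 3.05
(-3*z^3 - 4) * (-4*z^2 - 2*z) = 12*z^5 + 6*z^4 + 16*z^2 + 8*z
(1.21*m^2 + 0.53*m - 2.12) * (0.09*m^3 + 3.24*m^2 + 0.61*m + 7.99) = 0.1089*m^5 + 3.9681*m^4 + 2.2645*m^3 + 3.1224*m^2 + 2.9415*m - 16.9388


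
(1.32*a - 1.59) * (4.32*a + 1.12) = 5.7024*a^2 - 5.3904*a - 1.7808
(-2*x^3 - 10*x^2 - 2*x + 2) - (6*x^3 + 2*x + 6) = -8*x^3 - 10*x^2 - 4*x - 4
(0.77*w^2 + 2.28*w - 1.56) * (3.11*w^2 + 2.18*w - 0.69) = 2.3947*w^4 + 8.7694*w^3 - 0.412500000000001*w^2 - 4.974*w + 1.0764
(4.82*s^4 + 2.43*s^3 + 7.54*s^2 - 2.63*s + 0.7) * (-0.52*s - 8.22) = -2.5064*s^5 - 40.884*s^4 - 23.8954*s^3 - 60.6112*s^2 + 21.2546*s - 5.754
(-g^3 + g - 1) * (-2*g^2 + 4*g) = 2*g^5 - 4*g^4 - 2*g^3 + 6*g^2 - 4*g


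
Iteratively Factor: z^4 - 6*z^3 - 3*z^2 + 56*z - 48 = (z + 3)*(z^3 - 9*z^2 + 24*z - 16) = (z - 4)*(z + 3)*(z^2 - 5*z + 4) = (z - 4)^2*(z + 3)*(z - 1)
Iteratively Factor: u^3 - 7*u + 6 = (u - 1)*(u^2 + u - 6) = (u - 1)*(u + 3)*(u - 2)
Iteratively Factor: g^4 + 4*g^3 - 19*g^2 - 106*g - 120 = (g + 3)*(g^3 + g^2 - 22*g - 40) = (g - 5)*(g + 3)*(g^2 + 6*g + 8) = (g - 5)*(g + 3)*(g + 4)*(g + 2)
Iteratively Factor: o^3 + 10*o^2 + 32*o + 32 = (o + 2)*(o^2 + 8*o + 16) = (o + 2)*(o + 4)*(o + 4)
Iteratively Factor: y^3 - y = (y - 1)*(y^2 + y) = y*(y - 1)*(y + 1)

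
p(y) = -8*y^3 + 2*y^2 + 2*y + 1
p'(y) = -24*y^2 + 4*y + 2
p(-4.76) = 899.60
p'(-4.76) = -560.82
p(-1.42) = 25.10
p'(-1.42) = -52.07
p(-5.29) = 1230.68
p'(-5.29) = -690.78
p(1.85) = -39.11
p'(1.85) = -72.74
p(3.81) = -404.80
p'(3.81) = -331.15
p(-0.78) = 4.45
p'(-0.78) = -15.72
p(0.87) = -1.01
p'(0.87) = -12.69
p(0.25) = 1.50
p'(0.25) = 1.50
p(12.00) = -13511.00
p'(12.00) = -3406.00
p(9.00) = -5651.00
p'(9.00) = -1906.00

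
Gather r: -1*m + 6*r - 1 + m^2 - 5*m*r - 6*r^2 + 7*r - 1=m^2 - m - 6*r^2 + r*(13 - 5*m) - 2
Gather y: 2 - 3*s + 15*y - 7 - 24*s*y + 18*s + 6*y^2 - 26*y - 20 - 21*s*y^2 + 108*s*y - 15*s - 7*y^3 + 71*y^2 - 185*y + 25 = -7*y^3 + y^2*(77 - 21*s) + y*(84*s - 196)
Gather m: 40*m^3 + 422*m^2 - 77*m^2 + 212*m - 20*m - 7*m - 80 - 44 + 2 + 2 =40*m^3 + 345*m^2 + 185*m - 120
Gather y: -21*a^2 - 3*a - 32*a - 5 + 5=-21*a^2 - 35*a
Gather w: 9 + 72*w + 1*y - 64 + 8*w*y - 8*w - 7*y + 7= w*(8*y + 64) - 6*y - 48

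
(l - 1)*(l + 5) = l^2 + 4*l - 5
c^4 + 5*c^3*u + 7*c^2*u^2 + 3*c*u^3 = c*(c + u)^2*(c + 3*u)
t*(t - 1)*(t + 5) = t^3 + 4*t^2 - 5*t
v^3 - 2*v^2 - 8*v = v*(v - 4)*(v + 2)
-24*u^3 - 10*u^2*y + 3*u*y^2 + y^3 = (-3*u + y)*(2*u + y)*(4*u + y)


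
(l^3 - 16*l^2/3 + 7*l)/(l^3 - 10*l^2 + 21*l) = (l - 7/3)/(l - 7)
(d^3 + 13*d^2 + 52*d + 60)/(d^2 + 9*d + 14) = (d^2 + 11*d + 30)/(d + 7)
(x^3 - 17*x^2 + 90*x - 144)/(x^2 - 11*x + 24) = x - 6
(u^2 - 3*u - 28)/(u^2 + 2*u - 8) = (u - 7)/(u - 2)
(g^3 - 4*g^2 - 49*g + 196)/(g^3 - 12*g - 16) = (g^2 - 49)/(g^2 + 4*g + 4)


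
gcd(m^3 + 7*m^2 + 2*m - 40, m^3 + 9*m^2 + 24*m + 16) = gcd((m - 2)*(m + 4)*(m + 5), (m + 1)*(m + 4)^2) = m + 4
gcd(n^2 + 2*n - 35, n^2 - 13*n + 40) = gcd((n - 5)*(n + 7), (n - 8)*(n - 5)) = n - 5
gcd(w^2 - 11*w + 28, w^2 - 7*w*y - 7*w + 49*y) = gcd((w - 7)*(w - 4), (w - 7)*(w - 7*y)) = w - 7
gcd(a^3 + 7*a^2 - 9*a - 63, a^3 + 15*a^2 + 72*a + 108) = a + 3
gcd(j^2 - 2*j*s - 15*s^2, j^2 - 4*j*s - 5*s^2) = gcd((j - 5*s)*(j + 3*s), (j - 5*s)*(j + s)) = -j + 5*s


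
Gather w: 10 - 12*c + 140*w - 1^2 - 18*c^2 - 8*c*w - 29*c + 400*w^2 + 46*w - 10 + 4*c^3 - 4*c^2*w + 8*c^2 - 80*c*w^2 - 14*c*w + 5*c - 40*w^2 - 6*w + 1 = 4*c^3 - 10*c^2 - 36*c + w^2*(360 - 80*c) + w*(-4*c^2 - 22*c + 180)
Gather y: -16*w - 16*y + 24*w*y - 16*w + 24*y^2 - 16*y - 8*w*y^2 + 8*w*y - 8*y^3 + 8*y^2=-32*w - 8*y^3 + y^2*(32 - 8*w) + y*(32*w - 32)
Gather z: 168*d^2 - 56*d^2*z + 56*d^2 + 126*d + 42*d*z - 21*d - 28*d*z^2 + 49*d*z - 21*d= 224*d^2 - 28*d*z^2 + 84*d + z*(-56*d^2 + 91*d)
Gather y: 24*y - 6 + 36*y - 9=60*y - 15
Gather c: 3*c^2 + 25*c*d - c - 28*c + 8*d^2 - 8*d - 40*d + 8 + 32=3*c^2 + c*(25*d - 29) + 8*d^2 - 48*d + 40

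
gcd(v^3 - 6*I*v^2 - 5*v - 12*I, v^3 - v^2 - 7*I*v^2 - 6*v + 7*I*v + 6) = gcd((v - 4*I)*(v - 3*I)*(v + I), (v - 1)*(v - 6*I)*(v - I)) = 1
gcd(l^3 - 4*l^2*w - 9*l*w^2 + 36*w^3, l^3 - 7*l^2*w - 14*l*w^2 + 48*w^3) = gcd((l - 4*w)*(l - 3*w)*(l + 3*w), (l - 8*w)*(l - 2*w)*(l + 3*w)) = l + 3*w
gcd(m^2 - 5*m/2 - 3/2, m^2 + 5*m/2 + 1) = m + 1/2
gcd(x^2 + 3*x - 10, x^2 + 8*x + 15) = x + 5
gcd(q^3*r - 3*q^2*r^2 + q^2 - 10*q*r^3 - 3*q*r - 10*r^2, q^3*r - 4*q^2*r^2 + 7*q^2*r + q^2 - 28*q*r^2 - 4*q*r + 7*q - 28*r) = q*r + 1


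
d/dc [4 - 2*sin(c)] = -2*cos(c)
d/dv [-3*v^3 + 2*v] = 2 - 9*v^2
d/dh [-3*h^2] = -6*h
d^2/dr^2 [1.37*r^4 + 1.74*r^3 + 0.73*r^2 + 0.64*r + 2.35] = 16.44*r^2 + 10.44*r + 1.46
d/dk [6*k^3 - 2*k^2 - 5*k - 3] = 18*k^2 - 4*k - 5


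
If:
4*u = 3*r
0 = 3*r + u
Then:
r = 0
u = 0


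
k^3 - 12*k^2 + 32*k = k*(k - 8)*(k - 4)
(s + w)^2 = s^2 + 2*s*w + w^2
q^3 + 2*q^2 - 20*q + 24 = (q - 2)^2*(q + 6)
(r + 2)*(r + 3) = r^2 + 5*r + 6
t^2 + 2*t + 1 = (t + 1)^2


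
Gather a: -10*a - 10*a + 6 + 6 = 12 - 20*a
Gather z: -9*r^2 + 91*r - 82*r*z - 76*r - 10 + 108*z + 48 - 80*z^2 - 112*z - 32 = -9*r^2 + 15*r - 80*z^2 + z*(-82*r - 4) + 6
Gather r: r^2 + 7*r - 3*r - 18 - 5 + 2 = r^2 + 4*r - 21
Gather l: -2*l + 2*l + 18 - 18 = 0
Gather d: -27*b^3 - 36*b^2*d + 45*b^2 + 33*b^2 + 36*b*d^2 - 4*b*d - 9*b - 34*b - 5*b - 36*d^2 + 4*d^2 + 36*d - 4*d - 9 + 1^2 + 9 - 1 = -27*b^3 + 78*b^2 - 48*b + d^2*(36*b - 32) + d*(-36*b^2 - 4*b + 32)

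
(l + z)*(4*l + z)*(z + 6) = 4*l^2*z + 24*l^2 + 5*l*z^2 + 30*l*z + z^3 + 6*z^2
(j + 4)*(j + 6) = j^2 + 10*j + 24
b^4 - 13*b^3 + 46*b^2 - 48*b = b*(b - 8)*(b - 3)*(b - 2)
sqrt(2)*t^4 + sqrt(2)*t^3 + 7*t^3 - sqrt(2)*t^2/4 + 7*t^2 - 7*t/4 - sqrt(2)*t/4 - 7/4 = (t - 1/2)*(t + 1)*(t + 7*sqrt(2)/2)*(sqrt(2)*t + sqrt(2)/2)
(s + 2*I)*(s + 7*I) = s^2 + 9*I*s - 14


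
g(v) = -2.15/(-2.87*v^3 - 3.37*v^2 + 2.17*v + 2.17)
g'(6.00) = -0.00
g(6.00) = 0.00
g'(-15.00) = -0.00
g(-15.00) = -0.00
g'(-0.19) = 2.46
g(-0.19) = -1.30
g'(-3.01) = -0.06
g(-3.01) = -0.05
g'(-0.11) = 1.68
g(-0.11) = -1.13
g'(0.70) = -13.11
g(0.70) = -2.04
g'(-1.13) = -13.17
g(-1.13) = 4.84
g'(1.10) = -3.02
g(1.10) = 0.64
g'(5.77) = -0.00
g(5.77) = 0.00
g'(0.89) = -65.47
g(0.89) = 3.64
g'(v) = -2.15*(8.61*v^2 + 6.74*v - 2.17)/(-2.87*v^3 - 3.37*v^2 + 2.17*v + 2.17)^2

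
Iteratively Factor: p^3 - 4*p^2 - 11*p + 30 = (p - 2)*(p^2 - 2*p - 15) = (p - 5)*(p - 2)*(p + 3)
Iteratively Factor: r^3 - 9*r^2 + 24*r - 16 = (r - 4)*(r^2 - 5*r + 4) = (r - 4)^2*(r - 1)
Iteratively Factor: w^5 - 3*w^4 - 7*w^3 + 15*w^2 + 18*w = (w - 3)*(w^4 - 7*w^2 - 6*w) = (w - 3)*(w + 2)*(w^3 - 2*w^2 - 3*w) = (w - 3)^2*(w + 2)*(w^2 + w) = (w - 3)^2*(w + 1)*(w + 2)*(w)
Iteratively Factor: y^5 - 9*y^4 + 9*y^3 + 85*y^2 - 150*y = (y - 5)*(y^4 - 4*y^3 - 11*y^2 + 30*y) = y*(y - 5)*(y^3 - 4*y^2 - 11*y + 30) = y*(y - 5)*(y - 2)*(y^2 - 2*y - 15) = y*(y - 5)*(y - 2)*(y + 3)*(y - 5)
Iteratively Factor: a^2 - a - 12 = (a + 3)*(a - 4)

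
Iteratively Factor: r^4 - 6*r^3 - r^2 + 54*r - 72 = (r - 4)*(r^3 - 2*r^2 - 9*r + 18) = (r - 4)*(r - 3)*(r^2 + r - 6) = (r - 4)*(r - 3)*(r - 2)*(r + 3)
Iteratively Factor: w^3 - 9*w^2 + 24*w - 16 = (w - 4)*(w^2 - 5*w + 4) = (w - 4)^2*(w - 1)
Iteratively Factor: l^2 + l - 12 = (l + 4)*(l - 3)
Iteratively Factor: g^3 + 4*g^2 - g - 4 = (g + 1)*(g^2 + 3*g - 4) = (g - 1)*(g + 1)*(g + 4)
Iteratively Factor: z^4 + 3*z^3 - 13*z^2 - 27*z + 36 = (z + 4)*(z^3 - z^2 - 9*z + 9) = (z - 1)*(z + 4)*(z^2 - 9) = (z - 1)*(z + 3)*(z + 4)*(z - 3)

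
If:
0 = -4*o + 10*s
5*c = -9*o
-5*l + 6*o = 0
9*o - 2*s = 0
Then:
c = 0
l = 0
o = 0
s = 0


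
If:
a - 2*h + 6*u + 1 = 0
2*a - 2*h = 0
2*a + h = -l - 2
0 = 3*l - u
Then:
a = -7/11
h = -7/11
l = -1/11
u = -3/11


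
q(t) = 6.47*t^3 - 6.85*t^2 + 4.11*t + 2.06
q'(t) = 19.41*t^2 - 13.7*t + 4.11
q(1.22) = 8.63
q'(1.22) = 16.29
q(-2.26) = -116.90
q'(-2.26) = 134.21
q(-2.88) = -221.15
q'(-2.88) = 204.56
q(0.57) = 3.38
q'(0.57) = 2.61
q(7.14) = 2037.24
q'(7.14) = 895.81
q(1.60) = 17.60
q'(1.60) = 31.88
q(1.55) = 16.07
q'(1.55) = 29.51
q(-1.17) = -22.49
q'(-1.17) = 46.71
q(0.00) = 2.06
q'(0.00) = 4.11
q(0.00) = 2.06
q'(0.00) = 4.11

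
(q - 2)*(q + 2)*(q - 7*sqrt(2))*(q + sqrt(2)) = q^4 - 6*sqrt(2)*q^3 - 18*q^2 + 24*sqrt(2)*q + 56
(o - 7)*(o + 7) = o^2 - 49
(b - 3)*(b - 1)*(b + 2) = b^3 - 2*b^2 - 5*b + 6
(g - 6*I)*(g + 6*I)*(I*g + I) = I*g^3 + I*g^2 + 36*I*g + 36*I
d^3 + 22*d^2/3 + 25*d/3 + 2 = (d + 1/3)*(d + 1)*(d + 6)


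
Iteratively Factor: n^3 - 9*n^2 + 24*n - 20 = (n - 2)*(n^2 - 7*n + 10) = (n - 5)*(n - 2)*(n - 2)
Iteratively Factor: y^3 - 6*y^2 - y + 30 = (y - 3)*(y^2 - 3*y - 10) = (y - 3)*(y + 2)*(y - 5)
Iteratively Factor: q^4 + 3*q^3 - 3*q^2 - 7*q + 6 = (q + 2)*(q^3 + q^2 - 5*q + 3) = (q - 1)*(q + 2)*(q^2 + 2*q - 3) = (q - 1)*(q + 2)*(q + 3)*(q - 1)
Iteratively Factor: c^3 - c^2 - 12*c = (c + 3)*(c^2 - 4*c) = c*(c + 3)*(c - 4)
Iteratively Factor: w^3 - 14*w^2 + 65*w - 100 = (w - 5)*(w^2 - 9*w + 20) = (w - 5)*(w - 4)*(w - 5)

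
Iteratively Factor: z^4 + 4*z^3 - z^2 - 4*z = (z - 1)*(z^3 + 5*z^2 + 4*z) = (z - 1)*(z + 1)*(z^2 + 4*z) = (z - 1)*(z + 1)*(z + 4)*(z)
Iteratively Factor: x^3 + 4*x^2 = (x + 4)*(x^2) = x*(x + 4)*(x)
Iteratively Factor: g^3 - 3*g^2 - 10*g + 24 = (g - 4)*(g^2 + g - 6) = (g - 4)*(g - 2)*(g + 3)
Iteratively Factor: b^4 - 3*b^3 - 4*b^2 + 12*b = (b - 3)*(b^3 - 4*b) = (b - 3)*(b - 2)*(b^2 + 2*b) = b*(b - 3)*(b - 2)*(b + 2)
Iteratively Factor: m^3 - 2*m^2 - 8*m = (m + 2)*(m^2 - 4*m) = m*(m + 2)*(m - 4)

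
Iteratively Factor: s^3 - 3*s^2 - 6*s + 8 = (s - 4)*(s^2 + s - 2) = (s - 4)*(s - 1)*(s + 2)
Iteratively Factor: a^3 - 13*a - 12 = (a + 1)*(a^2 - a - 12) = (a - 4)*(a + 1)*(a + 3)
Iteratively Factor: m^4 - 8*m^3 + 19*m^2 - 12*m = (m - 3)*(m^3 - 5*m^2 + 4*m) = (m - 4)*(m - 3)*(m^2 - m) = (m - 4)*(m - 3)*(m - 1)*(m)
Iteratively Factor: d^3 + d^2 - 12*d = (d)*(d^2 + d - 12) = d*(d + 4)*(d - 3)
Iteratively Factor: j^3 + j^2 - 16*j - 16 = (j + 1)*(j^2 - 16) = (j - 4)*(j + 1)*(j + 4)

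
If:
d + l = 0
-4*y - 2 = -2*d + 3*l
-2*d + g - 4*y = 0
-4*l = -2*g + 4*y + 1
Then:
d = 3/13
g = -5/13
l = -3/13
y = -11/52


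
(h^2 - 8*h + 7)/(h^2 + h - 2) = (h - 7)/(h + 2)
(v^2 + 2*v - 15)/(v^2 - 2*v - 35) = (v - 3)/(v - 7)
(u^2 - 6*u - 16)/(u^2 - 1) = (u^2 - 6*u - 16)/(u^2 - 1)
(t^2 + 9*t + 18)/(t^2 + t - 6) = (t + 6)/(t - 2)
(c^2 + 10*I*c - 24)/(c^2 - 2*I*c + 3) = (c^2 + 10*I*c - 24)/(c^2 - 2*I*c + 3)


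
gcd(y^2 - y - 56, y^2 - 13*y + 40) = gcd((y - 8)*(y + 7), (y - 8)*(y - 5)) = y - 8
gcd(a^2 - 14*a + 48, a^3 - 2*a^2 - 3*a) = 1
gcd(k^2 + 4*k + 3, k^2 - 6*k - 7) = k + 1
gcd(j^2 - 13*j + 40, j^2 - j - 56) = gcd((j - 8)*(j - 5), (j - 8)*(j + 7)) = j - 8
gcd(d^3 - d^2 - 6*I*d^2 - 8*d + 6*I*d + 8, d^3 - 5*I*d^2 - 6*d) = d - 2*I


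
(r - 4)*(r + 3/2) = r^2 - 5*r/2 - 6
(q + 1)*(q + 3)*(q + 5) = q^3 + 9*q^2 + 23*q + 15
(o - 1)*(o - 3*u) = o^2 - 3*o*u - o + 3*u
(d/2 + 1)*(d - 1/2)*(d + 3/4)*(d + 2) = d^4/2 + 17*d^3/8 + 37*d^2/16 - d/4 - 3/4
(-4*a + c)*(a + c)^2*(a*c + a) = -4*a^4*c - 4*a^4 - 7*a^3*c^2 - 7*a^3*c - 2*a^2*c^3 - 2*a^2*c^2 + a*c^4 + a*c^3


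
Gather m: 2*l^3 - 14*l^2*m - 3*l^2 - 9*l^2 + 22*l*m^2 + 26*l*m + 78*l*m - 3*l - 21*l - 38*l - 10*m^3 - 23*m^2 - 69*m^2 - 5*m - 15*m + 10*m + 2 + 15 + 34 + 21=2*l^3 - 12*l^2 - 62*l - 10*m^3 + m^2*(22*l - 92) + m*(-14*l^2 + 104*l - 10) + 72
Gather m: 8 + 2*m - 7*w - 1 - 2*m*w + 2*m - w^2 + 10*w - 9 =m*(4 - 2*w) - w^2 + 3*w - 2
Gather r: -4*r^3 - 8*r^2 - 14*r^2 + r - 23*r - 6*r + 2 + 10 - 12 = -4*r^3 - 22*r^2 - 28*r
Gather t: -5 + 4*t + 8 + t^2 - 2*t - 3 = t^2 + 2*t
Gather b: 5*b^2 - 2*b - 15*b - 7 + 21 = 5*b^2 - 17*b + 14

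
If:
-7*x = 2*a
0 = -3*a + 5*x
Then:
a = 0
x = 0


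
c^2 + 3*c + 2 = (c + 1)*(c + 2)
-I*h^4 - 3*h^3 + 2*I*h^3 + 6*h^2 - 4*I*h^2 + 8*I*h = h*(h - 2)*(h - 4*I)*(-I*h + 1)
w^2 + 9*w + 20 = (w + 4)*(w + 5)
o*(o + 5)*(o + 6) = o^3 + 11*o^2 + 30*o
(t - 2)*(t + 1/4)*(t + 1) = t^3 - 3*t^2/4 - 9*t/4 - 1/2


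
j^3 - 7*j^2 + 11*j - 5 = (j - 5)*(j - 1)^2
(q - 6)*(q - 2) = q^2 - 8*q + 12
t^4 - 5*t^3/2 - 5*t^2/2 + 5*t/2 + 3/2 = (t - 3)*(t - 1)*(t + 1/2)*(t + 1)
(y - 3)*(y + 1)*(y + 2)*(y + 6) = y^4 + 6*y^3 - 7*y^2 - 48*y - 36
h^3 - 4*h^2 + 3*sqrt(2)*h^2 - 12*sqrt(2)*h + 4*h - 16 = (h - 4)*(h + sqrt(2))*(h + 2*sqrt(2))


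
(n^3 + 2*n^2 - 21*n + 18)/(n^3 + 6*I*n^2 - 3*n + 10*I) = (n^3 + 2*n^2 - 21*n + 18)/(n^3 + 6*I*n^2 - 3*n + 10*I)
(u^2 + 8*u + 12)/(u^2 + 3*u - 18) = (u + 2)/(u - 3)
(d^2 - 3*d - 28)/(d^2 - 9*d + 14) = (d + 4)/(d - 2)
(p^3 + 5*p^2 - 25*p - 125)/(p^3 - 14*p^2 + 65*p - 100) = (p^2 + 10*p + 25)/(p^2 - 9*p + 20)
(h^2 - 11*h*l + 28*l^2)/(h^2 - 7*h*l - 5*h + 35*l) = (h - 4*l)/(h - 5)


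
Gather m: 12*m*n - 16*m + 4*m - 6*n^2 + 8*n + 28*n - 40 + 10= m*(12*n - 12) - 6*n^2 + 36*n - 30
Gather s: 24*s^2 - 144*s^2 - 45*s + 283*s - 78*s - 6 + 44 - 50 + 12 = -120*s^2 + 160*s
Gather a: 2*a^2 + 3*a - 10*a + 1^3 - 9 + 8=2*a^2 - 7*a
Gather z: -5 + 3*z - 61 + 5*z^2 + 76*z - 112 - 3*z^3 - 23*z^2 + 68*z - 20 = -3*z^3 - 18*z^2 + 147*z - 198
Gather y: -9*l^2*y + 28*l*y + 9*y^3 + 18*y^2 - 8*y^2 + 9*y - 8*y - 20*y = 9*y^3 + 10*y^2 + y*(-9*l^2 + 28*l - 19)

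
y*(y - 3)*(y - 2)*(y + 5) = y^4 - 19*y^2 + 30*y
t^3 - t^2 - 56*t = t*(t - 8)*(t + 7)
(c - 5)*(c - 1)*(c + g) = c^3 + c^2*g - 6*c^2 - 6*c*g + 5*c + 5*g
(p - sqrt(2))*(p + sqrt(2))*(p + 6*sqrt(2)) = p^3 + 6*sqrt(2)*p^2 - 2*p - 12*sqrt(2)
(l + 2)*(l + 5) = l^2 + 7*l + 10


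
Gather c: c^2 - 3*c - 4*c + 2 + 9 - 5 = c^2 - 7*c + 6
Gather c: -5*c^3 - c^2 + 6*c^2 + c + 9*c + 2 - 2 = -5*c^3 + 5*c^2 + 10*c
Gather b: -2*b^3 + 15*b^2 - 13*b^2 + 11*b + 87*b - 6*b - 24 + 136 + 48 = -2*b^3 + 2*b^2 + 92*b + 160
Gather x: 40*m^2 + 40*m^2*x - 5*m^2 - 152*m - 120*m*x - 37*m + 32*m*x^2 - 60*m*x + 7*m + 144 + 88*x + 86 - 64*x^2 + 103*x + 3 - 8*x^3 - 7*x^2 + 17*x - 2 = 35*m^2 - 182*m - 8*x^3 + x^2*(32*m - 71) + x*(40*m^2 - 180*m + 208) + 231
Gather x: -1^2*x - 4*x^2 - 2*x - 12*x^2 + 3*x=-16*x^2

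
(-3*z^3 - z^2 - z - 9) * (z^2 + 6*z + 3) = -3*z^5 - 19*z^4 - 16*z^3 - 18*z^2 - 57*z - 27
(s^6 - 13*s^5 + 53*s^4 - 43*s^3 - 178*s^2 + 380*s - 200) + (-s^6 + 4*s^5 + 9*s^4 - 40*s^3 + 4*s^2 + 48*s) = -9*s^5 + 62*s^4 - 83*s^3 - 174*s^2 + 428*s - 200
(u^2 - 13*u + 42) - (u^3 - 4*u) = -u^3 + u^2 - 9*u + 42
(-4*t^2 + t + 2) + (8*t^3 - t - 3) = 8*t^3 - 4*t^2 - 1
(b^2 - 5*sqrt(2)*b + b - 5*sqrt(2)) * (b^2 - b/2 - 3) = b^4 - 5*sqrt(2)*b^3 + b^3/2 - 5*sqrt(2)*b^2/2 - 7*b^2/2 - 3*b + 35*sqrt(2)*b/2 + 15*sqrt(2)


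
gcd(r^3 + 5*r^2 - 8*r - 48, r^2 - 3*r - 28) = r + 4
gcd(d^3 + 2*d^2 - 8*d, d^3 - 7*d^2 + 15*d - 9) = 1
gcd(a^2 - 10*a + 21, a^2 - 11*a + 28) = a - 7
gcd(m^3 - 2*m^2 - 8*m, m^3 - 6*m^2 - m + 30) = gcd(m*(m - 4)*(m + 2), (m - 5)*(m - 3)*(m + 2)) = m + 2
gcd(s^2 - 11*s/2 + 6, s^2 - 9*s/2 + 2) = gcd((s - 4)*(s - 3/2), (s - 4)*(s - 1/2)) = s - 4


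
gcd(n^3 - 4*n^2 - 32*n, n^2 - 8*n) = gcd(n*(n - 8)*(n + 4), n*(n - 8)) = n^2 - 8*n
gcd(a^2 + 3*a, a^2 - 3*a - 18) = a + 3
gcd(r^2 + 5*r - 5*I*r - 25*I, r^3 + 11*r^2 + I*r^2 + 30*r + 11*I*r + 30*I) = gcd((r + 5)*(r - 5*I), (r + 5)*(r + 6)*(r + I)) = r + 5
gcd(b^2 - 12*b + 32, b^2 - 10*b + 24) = b - 4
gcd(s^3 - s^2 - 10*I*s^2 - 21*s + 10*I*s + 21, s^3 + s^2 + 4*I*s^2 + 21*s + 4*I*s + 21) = s - 3*I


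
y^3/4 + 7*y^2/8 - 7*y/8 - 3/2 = (y/4 + 1)*(y - 3/2)*(y + 1)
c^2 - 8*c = c*(c - 8)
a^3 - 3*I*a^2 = a^2*(a - 3*I)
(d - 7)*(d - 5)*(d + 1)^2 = d^4 - 10*d^3 + 12*d^2 + 58*d + 35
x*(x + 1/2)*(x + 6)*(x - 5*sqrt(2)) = x^4 - 5*sqrt(2)*x^3 + 13*x^3/2 - 65*sqrt(2)*x^2/2 + 3*x^2 - 15*sqrt(2)*x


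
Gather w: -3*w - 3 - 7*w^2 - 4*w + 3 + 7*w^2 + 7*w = 0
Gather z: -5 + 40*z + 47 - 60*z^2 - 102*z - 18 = -60*z^2 - 62*z + 24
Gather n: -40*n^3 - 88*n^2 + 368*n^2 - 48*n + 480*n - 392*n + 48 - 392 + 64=-40*n^3 + 280*n^2 + 40*n - 280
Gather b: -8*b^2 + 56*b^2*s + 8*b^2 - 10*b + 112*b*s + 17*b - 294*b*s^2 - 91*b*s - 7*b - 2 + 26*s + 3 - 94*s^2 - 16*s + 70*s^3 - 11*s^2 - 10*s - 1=56*b^2*s + b*(-294*s^2 + 21*s) + 70*s^3 - 105*s^2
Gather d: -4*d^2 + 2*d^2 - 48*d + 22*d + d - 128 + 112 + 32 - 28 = -2*d^2 - 25*d - 12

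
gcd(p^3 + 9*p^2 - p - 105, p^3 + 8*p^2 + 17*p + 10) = p + 5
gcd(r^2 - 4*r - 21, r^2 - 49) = r - 7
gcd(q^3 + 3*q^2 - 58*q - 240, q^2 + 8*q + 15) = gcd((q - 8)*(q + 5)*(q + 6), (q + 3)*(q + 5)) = q + 5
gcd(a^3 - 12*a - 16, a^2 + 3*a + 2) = a + 2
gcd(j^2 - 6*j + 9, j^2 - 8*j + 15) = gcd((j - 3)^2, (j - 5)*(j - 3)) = j - 3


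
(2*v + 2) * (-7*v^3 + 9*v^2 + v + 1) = -14*v^4 + 4*v^3 + 20*v^2 + 4*v + 2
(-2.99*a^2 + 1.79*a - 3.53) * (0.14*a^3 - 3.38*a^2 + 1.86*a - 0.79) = -0.4186*a^5 + 10.3568*a^4 - 12.1058*a^3 + 17.6229*a^2 - 7.9799*a + 2.7887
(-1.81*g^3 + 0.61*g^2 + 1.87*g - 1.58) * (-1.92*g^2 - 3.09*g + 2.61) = 3.4752*g^5 + 4.4217*g^4 - 10.1994*g^3 - 1.1526*g^2 + 9.7629*g - 4.1238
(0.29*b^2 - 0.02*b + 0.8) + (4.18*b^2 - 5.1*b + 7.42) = 4.47*b^2 - 5.12*b + 8.22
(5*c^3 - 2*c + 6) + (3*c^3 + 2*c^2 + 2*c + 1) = 8*c^3 + 2*c^2 + 7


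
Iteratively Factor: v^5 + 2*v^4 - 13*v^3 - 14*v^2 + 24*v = (v + 2)*(v^4 - 13*v^2 + 12*v) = (v - 1)*(v + 2)*(v^3 + v^2 - 12*v) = v*(v - 1)*(v + 2)*(v^2 + v - 12) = v*(v - 3)*(v - 1)*(v + 2)*(v + 4)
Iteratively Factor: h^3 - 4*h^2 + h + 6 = (h + 1)*(h^2 - 5*h + 6) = (h - 3)*(h + 1)*(h - 2)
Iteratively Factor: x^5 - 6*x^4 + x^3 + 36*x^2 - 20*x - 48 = (x - 3)*(x^4 - 3*x^3 - 8*x^2 + 12*x + 16) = (x - 3)*(x - 2)*(x^3 - x^2 - 10*x - 8) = (x - 4)*(x - 3)*(x - 2)*(x^2 + 3*x + 2) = (x - 4)*(x - 3)*(x - 2)*(x + 1)*(x + 2)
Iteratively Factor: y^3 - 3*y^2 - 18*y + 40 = (y - 5)*(y^2 + 2*y - 8) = (y - 5)*(y - 2)*(y + 4)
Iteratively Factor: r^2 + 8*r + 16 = (r + 4)*(r + 4)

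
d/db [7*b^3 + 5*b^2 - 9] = b*(21*b + 10)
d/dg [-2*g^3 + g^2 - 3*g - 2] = -6*g^2 + 2*g - 3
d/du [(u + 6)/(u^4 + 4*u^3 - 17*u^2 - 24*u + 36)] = (-3*u^2 + 4*u + 5)/(u^6 - 4*u^5 - 6*u^4 + 32*u^3 + u^2 - 60*u + 36)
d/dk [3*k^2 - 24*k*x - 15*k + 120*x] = 6*k - 24*x - 15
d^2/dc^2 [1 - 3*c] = 0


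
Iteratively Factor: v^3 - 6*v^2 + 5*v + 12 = (v - 3)*(v^2 - 3*v - 4) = (v - 4)*(v - 3)*(v + 1)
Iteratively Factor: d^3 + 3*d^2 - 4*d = (d - 1)*(d^2 + 4*d) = (d - 1)*(d + 4)*(d)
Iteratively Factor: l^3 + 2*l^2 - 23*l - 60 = (l + 3)*(l^2 - l - 20) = (l - 5)*(l + 3)*(l + 4)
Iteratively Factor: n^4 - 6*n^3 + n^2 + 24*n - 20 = (n - 5)*(n^3 - n^2 - 4*n + 4) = (n - 5)*(n + 2)*(n^2 - 3*n + 2) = (n - 5)*(n - 1)*(n + 2)*(n - 2)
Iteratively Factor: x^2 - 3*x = (x)*(x - 3)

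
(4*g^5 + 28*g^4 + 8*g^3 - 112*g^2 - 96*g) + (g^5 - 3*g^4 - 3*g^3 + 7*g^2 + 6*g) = 5*g^5 + 25*g^4 + 5*g^3 - 105*g^2 - 90*g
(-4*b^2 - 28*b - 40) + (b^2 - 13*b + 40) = -3*b^2 - 41*b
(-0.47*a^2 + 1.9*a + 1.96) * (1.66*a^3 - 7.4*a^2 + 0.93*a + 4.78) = -0.7802*a^5 + 6.632*a^4 - 11.2435*a^3 - 14.9836*a^2 + 10.9048*a + 9.3688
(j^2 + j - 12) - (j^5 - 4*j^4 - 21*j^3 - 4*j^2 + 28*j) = -j^5 + 4*j^4 + 21*j^3 + 5*j^2 - 27*j - 12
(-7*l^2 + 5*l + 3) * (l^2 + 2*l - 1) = -7*l^4 - 9*l^3 + 20*l^2 + l - 3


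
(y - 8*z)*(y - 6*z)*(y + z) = y^3 - 13*y^2*z + 34*y*z^2 + 48*z^3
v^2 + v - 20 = (v - 4)*(v + 5)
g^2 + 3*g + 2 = (g + 1)*(g + 2)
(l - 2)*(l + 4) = l^2 + 2*l - 8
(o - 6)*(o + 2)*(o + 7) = o^3 + 3*o^2 - 40*o - 84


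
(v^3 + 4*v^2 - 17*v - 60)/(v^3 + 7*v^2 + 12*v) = (v^2 + v - 20)/(v*(v + 4))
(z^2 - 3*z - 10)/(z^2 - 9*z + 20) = (z + 2)/(z - 4)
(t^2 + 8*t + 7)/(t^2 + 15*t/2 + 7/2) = 2*(t + 1)/(2*t + 1)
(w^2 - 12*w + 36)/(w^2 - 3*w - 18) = (w - 6)/(w + 3)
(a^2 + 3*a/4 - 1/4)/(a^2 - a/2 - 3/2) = (4*a - 1)/(2*(2*a - 3))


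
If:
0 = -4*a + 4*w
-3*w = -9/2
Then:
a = 3/2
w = 3/2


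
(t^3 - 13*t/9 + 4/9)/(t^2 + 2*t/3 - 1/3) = (3*t^2 + t - 4)/(3*(t + 1))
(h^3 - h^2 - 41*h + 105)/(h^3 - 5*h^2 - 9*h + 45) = (h + 7)/(h + 3)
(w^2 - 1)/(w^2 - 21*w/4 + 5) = 4*(w^2 - 1)/(4*w^2 - 21*w + 20)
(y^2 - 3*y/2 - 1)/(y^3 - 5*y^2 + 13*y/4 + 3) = 2*(y - 2)/(2*y^2 - 11*y + 12)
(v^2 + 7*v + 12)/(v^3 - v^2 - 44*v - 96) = 1/(v - 8)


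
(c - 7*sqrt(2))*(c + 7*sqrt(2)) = c^2 - 98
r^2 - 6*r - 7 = (r - 7)*(r + 1)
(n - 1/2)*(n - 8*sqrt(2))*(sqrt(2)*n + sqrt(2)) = sqrt(2)*n^3 - 16*n^2 + sqrt(2)*n^2/2 - 8*n - sqrt(2)*n/2 + 8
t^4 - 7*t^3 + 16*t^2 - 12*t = t*(t - 3)*(t - 2)^2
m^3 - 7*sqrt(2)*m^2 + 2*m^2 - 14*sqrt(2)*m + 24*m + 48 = (m + 2)*(m - 4*sqrt(2))*(m - 3*sqrt(2))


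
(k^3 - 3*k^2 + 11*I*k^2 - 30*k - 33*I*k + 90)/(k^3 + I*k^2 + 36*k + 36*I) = (k^2 + k*(-3 + 5*I) - 15*I)/(k^2 - 5*I*k + 6)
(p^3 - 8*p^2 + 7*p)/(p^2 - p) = p - 7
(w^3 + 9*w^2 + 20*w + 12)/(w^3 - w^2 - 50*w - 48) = (w + 2)/(w - 8)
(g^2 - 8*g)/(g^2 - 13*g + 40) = g/(g - 5)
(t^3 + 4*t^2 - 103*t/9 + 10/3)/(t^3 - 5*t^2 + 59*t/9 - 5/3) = (t + 6)/(t - 3)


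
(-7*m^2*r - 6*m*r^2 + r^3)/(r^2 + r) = (-7*m^2 - 6*m*r + r^2)/(r + 1)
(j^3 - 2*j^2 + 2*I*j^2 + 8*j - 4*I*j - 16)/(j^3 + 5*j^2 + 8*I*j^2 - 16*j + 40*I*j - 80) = (j^2 - 2*j*(1 + I) + 4*I)/(j^2 + j*(5 + 4*I) + 20*I)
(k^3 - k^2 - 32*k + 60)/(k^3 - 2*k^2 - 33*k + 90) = (k - 2)/(k - 3)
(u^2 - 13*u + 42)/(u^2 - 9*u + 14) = (u - 6)/(u - 2)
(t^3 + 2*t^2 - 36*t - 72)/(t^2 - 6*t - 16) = (t^2 - 36)/(t - 8)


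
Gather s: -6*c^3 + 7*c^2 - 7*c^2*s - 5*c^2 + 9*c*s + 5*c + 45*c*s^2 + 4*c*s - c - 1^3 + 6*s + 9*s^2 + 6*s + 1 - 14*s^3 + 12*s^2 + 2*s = -6*c^3 + 2*c^2 + 4*c - 14*s^3 + s^2*(45*c + 21) + s*(-7*c^2 + 13*c + 14)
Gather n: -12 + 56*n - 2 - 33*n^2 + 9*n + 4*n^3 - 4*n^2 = 4*n^3 - 37*n^2 + 65*n - 14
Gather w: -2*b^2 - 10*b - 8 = -2*b^2 - 10*b - 8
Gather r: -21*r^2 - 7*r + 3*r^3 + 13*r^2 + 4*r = 3*r^3 - 8*r^2 - 3*r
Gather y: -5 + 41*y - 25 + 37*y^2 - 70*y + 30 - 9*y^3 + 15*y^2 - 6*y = -9*y^3 + 52*y^2 - 35*y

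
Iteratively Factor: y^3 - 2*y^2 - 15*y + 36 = (y + 4)*(y^2 - 6*y + 9) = (y - 3)*(y + 4)*(y - 3)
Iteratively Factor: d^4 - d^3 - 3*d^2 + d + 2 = (d - 1)*(d^3 - 3*d - 2) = (d - 1)*(d + 1)*(d^2 - d - 2) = (d - 2)*(d - 1)*(d + 1)*(d + 1)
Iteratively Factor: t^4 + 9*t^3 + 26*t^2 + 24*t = (t + 4)*(t^3 + 5*t^2 + 6*t) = (t + 3)*(t + 4)*(t^2 + 2*t) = t*(t + 3)*(t + 4)*(t + 2)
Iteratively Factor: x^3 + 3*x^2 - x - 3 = (x - 1)*(x^2 + 4*x + 3) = (x - 1)*(x + 1)*(x + 3)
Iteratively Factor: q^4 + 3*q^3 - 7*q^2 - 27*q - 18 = (q + 1)*(q^3 + 2*q^2 - 9*q - 18) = (q + 1)*(q + 2)*(q^2 - 9) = (q + 1)*(q + 2)*(q + 3)*(q - 3)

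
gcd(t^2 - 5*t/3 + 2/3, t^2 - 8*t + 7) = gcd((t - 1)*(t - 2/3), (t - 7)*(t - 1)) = t - 1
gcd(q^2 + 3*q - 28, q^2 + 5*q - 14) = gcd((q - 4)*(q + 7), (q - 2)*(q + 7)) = q + 7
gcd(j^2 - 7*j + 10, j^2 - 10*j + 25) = j - 5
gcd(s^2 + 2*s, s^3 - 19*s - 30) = s + 2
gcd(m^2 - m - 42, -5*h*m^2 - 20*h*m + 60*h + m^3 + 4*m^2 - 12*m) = m + 6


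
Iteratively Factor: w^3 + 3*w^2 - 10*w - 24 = (w + 2)*(w^2 + w - 12) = (w + 2)*(w + 4)*(w - 3)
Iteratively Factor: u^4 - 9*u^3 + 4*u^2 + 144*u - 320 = (u - 4)*(u^3 - 5*u^2 - 16*u + 80) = (u - 4)^2*(u^2 - u - 20) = (u - 4)^2*(u + 4)*(u - 5)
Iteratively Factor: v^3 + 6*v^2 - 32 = (v - 2)*(v^2 + 8*v + 16) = (v - 2)*(v + 4)*(v + 4)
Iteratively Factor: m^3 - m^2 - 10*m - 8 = (m + 2)*(m^2 - 3*m - 4) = (m + 1)*(m + 2)*(m - 4)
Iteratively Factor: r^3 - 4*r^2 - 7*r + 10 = (r + 2)*(r^2 - 6*r + 5) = (r - 1)*(r + 2)*(r - 5)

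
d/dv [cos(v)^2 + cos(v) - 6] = -sin(v) - sin(2*v)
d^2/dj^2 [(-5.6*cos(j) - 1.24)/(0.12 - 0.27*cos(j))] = 50.8052634252909*(1.66533453693773e-16*cos(j)^3 - 0.271836*cos(j)^2 - 0.120816*cos(j) + 0.543672)/(1.0*cos(j) - 0.444444444444444)^3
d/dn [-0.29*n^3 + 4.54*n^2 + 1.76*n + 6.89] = -0.87*n^2 + 9.08*n + 1.76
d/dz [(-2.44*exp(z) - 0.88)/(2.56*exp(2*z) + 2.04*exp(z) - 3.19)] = (6.2464*exp(2*z) + 4.5056*exp(z) + 9.5788)*exp(z)/(6.5536*exp(4*z) + 10.4448*exp(3*z) - 12.1712*exp(2*z) - 13.0152*exp(z) + 10.1761)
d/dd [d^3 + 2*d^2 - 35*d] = 3*d^2 + 4*d - 35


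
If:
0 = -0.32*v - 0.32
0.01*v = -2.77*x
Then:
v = -1.00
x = 0.00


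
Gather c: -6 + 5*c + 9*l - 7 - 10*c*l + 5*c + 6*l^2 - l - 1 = c*(10 - 10*l) + 6*l^2 + 8*l - 14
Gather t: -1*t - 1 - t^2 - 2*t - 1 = -t^2 - 3*t - 2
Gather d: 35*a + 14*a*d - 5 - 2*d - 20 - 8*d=35*a + d*(14*a - 10) - 25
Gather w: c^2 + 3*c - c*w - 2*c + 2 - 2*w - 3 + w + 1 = c^2 + c + w*(-c - 1)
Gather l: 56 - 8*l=56 - 8*l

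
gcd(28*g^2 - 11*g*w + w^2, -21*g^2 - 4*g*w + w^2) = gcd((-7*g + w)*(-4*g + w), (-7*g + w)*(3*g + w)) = -7*g + w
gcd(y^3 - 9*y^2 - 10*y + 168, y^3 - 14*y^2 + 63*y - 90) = y - 6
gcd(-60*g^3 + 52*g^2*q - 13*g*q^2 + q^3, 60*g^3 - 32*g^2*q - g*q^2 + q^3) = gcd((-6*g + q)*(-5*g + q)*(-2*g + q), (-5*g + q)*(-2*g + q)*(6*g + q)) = 10*g^2 - 7*g*q + q^2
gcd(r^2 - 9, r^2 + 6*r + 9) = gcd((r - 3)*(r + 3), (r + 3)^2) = r + 3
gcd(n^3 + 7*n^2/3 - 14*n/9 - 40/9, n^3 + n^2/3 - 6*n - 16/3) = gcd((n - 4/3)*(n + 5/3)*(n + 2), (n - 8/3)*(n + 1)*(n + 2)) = n + 2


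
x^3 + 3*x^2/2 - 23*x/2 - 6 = (x - 3)*(x + 1/2)*(x + 4)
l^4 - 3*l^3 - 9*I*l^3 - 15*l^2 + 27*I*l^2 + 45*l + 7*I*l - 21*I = (l - 3)*(l - 7*I)*(l - I)^2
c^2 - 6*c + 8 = (c - 4)*(c - 2)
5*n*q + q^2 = q*(5*n + q)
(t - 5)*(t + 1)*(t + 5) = t^3 + t^2 - 25*t - 25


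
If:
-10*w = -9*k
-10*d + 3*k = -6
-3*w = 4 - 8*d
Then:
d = 7/5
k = 8/3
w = 12/5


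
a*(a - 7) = a^2 - 7*a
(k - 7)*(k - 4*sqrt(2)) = k^2 - 7*k - 4*sqrt(2)*k + 28*sqrt(2)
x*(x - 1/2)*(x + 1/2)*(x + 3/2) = x^4 + 3*x^3/2 - x^2/4 - 3*x/8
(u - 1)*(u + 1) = u^2 - 1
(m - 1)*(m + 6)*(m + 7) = m^3 + 12*m^2 + 29*m - 42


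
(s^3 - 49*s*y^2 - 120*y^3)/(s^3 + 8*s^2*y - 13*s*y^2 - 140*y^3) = (-s^2 + 5*s*y + 24*y^2)/(-s^2 - 3*s*y + 28*y^2)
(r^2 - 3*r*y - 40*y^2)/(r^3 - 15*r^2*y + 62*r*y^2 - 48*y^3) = (r + 5*y)/(r^2 - 7*r*y + 6*y^2)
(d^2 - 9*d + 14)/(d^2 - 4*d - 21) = (d - 2)/(d + 3)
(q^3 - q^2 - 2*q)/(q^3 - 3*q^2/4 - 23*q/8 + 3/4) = 8*q*(q + 1)/(8*q^2 + 10*q - 3)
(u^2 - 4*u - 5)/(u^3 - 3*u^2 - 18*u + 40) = (u + 1)/(u^2 + 2*u - 8)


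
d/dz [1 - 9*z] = -9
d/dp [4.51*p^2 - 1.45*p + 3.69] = 9.02*p - 1.45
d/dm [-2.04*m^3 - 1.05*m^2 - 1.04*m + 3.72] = -6.12*m^2 - 2.1*m - 1.04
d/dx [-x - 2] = -1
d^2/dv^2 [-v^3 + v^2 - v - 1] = 2 - 6*v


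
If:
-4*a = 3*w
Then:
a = -3*w/4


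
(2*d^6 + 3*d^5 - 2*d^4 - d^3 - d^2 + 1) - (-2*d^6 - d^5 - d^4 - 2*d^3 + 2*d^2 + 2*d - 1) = 4*d^6 + 4*d^5 - d^4 + d^3 - 3*d^2 - 2*d + 2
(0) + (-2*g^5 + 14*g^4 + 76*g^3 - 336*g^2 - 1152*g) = -2*g^5 + 14*g^4 + 76*g^3 - 336*g^2 - 1152*g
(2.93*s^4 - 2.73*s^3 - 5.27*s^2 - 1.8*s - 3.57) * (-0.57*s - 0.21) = -1.6701*s^5 + 0.9408*s^4 + 3.5772*s^3 + 2.1327*s^2 + 2.4129*s + 0.7497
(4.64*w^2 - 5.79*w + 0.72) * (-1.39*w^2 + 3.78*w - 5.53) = -6.4496*w^4 + 25.5873*w^3 - 48.5462*w^2 + 34.7403*w - 3.9816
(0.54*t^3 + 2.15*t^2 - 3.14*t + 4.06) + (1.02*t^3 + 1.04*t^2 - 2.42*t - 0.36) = 1.56*t^3 + 3.19*t^2 - 5.56*t + 3.7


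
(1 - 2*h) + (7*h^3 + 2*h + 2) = 7*h^3 + 3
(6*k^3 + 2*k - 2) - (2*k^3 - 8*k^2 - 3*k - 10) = 4*k^3 + 8*k^2 + 5*k + 8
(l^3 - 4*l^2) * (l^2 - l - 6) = l^5 - 5*l^4 - 2*l^3 + 24*l^2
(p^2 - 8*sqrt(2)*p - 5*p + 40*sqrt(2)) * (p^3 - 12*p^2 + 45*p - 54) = p^5 - 17*p^4 - 8*sqrt(2)*p^4 + 105*p^3 + 136*sqrt(2)*p^3 - 840*sqrt(2)*p^2 - 279*p^2 + 270*p + 2232*sqrt(2)*p - 2160*sqrt(2)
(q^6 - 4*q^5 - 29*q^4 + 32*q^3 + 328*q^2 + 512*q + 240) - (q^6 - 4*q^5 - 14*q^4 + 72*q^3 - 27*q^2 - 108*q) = -15*q^4 - 40*q^3 + 355*q^2 + 620*q + 240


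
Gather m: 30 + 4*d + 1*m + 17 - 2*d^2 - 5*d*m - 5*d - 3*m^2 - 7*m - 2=-2*d^2 - d - 3*m^2 + m*(-5*d - 6) + 45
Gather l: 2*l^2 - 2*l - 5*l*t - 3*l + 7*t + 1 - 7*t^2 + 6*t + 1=2*l^2 + l*(-5*t - 5) - 7*t^2 + 13*t + 2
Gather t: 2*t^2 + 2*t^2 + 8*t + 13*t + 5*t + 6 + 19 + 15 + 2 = 4*t^2 + 26*t + 42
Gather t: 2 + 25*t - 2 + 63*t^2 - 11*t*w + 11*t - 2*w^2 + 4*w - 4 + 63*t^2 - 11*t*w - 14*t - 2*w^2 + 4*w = 126*t^2 + t*(22 - 22*w) - 4*w^2 + 8*w - 4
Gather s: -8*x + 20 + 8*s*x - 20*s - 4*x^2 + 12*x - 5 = s*(8*x - 20) - 4*x^2 + 4*x + 15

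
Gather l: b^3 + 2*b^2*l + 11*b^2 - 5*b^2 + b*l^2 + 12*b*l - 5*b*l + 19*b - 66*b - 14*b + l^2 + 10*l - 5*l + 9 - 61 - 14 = b^3 + 6*b^2 - 61*b + l^2*(b + 1) + l*(2*b^2 + 7*b + 5) - 66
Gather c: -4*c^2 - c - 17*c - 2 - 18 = -4*c^2 - 18*c - 20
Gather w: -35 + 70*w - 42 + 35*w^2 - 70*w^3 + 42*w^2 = -70*w^3 + 77*w^2 + 70*w - 77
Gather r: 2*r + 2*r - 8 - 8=4*r - 16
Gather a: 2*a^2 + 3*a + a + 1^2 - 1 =2*a^2 + 4*a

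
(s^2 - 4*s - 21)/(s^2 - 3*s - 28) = (s + 3)/(s + 4)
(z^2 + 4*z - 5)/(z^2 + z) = (z^2 + 4*z - 5)/(z*(z + 1))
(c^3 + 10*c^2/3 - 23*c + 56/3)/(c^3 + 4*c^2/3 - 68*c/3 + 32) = (c^2 + 6*c - 7)/(c^2 + 4*c - 12)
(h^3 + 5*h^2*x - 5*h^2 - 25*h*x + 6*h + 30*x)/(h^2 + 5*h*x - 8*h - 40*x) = (h^2 - 5*h + 6)/(h - 8)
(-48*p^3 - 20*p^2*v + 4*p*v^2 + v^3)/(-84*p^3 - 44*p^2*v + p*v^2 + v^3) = (4*p - v)/(7*p - v)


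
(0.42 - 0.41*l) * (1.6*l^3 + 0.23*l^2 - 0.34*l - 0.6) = -0.656*l^4 + 0.5777*l^3 + 0.236*l^2 + 0.1032*l - 0.252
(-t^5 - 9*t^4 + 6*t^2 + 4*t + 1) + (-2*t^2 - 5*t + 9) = -t^5 - 9*t^4 + 4*t^2 - t + 10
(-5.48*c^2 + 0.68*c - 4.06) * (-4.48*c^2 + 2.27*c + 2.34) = 24.5504*c^4 - 15.486*c^3 + 6.9092*c^2 - 7.625*c - 9.5004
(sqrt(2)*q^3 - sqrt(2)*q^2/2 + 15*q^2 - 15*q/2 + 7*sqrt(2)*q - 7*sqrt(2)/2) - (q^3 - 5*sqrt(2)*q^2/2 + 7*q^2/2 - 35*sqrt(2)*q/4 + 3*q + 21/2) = -q^3 + sqrt(2)*q^3 + 2*sqrt(2)*q^2 + 23*q^2/2 - 21*q/2 + 63*sqrt(2)*q/4 - 21/2 - 7*sqrt(2)/2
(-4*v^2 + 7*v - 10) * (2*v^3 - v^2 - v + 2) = -8*v^5 + 18*v^4 - 23*v^3 - 5*v^2 + 24*v - 20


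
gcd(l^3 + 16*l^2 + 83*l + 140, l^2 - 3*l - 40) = l + 5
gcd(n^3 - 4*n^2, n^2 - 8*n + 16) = n - 4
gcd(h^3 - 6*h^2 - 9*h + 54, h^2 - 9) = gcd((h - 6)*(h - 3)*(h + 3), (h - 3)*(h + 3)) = h^2 - 9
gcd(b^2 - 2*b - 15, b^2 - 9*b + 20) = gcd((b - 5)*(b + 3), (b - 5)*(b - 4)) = b - 5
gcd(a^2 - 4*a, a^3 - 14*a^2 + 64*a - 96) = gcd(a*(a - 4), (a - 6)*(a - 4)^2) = a - 4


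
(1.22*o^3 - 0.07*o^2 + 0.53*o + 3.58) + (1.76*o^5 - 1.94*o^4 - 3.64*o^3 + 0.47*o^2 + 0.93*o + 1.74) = 1.76*o^5 - 1.94*o^4 - 2.42*o^3 + 0.4*o^2 + 1.46*o + 5.32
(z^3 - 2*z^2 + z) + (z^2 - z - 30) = z^3 - z^2 - 30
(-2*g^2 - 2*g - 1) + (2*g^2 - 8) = -2*g - 9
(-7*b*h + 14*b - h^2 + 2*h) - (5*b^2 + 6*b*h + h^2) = -5*b^2 - 13*b*h + 14*b - 2*h^2 + 2*h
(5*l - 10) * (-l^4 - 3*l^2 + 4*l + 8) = -5*l^5 + 10*l^4 - 15*l^3 + 50*l^2 - 80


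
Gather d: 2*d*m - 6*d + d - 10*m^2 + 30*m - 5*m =d*(2*m - 5) - 10*m^2 + 25*m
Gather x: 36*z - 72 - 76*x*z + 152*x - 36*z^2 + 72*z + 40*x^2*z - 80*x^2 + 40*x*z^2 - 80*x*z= x^2*(40*z - 80) + x*(40*z^2 - 156*z + 152) - 36*z^2 + 108*z - 72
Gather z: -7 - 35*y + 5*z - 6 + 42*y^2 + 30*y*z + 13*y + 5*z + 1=42*y^2 - 22*y + z*(30*y + 10) - 12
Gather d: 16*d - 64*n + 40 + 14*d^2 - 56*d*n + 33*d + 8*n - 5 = 14*d^2 + d*(49 - 56*n) - 56*n + 35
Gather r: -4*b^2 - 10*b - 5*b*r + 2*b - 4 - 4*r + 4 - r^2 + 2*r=-4*b^2 - 8*b - r^2 + r*(-5*b - 2)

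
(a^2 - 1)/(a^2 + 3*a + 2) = (a - 1)/(a + 2)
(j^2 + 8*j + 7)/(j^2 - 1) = (j + 7)/(j - 1)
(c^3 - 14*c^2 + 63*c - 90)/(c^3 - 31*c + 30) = (c^2 - 9*c + 18)/(c^2 + 5*c - 6)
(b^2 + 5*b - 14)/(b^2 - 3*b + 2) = (b + 7)/(b - 1)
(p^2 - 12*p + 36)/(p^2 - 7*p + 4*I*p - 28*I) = (p^2 - 12*p + 36)/(p^2 + p*(-7 + 4*I) - 28*I)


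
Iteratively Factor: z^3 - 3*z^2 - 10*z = (z)*(z^2 - 3*z - 10) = z*(z + 2)*(z - 5)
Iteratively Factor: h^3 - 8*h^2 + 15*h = (h - 3)*(h^2 - 5*h) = (h - 5)*(h - 3)*(h)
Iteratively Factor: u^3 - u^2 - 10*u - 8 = (u + 1)*(u^2 - 2*u - 8) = (u - 4)*(u + 1)*(u + 2)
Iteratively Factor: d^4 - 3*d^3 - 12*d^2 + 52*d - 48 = (d - 3)*(d^3 - 12*d + 16) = (d - 3)*(d + 4)*(d^2 - 4*d + 4) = (d - 3)*(d - 2)*(d + 4)*(d - 2)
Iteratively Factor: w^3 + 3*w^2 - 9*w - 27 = (w + 3)*(w^2 - 9) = (w - 3)*(w + 3)*(w + 3)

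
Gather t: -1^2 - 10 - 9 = -20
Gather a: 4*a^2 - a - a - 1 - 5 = 4*a^2 - 2*a - 6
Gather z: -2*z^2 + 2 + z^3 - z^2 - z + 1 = z^3 - 3*z^2 - z + 3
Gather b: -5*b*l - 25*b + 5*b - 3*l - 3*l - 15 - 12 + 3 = b*(-5*l - 20) - 6*l - 24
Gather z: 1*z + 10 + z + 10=2*z + 20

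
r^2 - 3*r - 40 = (r - 8)*(r + 5)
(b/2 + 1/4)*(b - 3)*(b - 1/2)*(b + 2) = b^4/2 - b^3/2 - 25*b^2/8 + b/8 + 3/4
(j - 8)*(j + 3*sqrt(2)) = j^2 - 8*j + 3*sqrt(2)*j - 24*sqrt(2)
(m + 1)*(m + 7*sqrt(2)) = m^2 + m + 7*sqrt(2)*m + 7*sqrt(2)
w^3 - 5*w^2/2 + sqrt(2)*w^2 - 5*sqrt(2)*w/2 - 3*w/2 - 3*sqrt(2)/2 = (w - 3)*(w + 1/2)*(w + sqrt(2))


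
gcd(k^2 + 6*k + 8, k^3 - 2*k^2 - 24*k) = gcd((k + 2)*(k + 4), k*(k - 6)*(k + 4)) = k + 4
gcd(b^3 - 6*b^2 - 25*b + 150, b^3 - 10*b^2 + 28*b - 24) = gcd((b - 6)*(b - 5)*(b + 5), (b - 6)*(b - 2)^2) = b - 6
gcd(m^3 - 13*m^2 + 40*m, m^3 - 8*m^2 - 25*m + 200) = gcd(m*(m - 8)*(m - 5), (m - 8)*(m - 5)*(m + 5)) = m^2 - 13*m + 40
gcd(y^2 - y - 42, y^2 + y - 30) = y + 6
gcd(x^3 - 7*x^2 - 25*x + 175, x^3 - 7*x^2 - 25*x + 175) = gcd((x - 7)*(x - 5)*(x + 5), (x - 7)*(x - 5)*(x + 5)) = x^3 - 7*x^2 - 25*x + 175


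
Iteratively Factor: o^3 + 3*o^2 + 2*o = (o)*(o^2 + 3*o + 2) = o*(o + 1)*(o + 2)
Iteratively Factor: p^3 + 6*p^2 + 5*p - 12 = (p + 4)*(p^2 + 2*p - 3) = (p + 3)*(p + 4)*(p - 1)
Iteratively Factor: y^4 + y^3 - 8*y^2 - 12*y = (y + 2)*(y^3 - y^2 - 6*y) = y*(y + 2)*(y^2 - y - 6) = y*(y + 2)^2*(y - 3)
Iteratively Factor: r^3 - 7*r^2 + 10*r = (r)*(r^2 - 7*r + 10) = r*(r - 5)*(r - 2)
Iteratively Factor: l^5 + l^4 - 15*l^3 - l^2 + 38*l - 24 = (l - 1)*(l^4 + 2*l^3 - 13*l^2 - 14*l + 24) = (l - 1)*(l + 4)*(l^3 - 2*l^2 - 5*l + 6) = (l - 3)*(l - 1)*(l + 4)*(l^2 + l - 2) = (l - 3)*(l - 1)*(l + 2)*(l + 4)*(l - 1)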